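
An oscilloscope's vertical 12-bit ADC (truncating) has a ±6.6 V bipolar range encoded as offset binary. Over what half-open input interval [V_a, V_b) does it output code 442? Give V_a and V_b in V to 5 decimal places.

[-5.17559 V, -5.17236 V)

LSB = 13.2/2^12 = 3.223 mV.
V_a = V_low + 442·LSB = -5.17559 V; V_b = V_low + 443·LSB = -5.17236 V.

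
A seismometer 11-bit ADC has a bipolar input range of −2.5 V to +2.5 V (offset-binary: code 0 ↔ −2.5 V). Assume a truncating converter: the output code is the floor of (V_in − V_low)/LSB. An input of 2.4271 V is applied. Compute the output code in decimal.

LSB = 5 V / 2048 = 2.441 mV.
(V_in − V_low)/LSB = (2.4271 − (−2.5)) / 0.00244141 = 2018.140.
So the output code is 2018.

code 2018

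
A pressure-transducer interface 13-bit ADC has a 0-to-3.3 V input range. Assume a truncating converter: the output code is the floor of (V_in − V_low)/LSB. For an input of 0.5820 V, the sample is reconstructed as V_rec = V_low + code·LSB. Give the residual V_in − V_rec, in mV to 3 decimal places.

LSB = 3.3/2^13 = 402.83 µV.
(V_in − V_low)/LSB = (0.5820 − 0)/0.000402832 = 1444.7709 → code 1444 (floor).
V_rec = 0 + 1444·0.000402832 = 0.58168945 V.
Error = 0.5820 − 0.58168945 = 0.000310547 V = 0.311 mV.

0.311 mV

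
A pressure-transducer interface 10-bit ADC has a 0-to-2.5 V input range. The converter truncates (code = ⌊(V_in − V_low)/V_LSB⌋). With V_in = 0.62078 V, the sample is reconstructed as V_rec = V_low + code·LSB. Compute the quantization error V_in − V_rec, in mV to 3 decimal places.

0.663 mV

LSB = 2.5/2^10 = 2.441 mV.
Scaled input = 254.2715 LSBs, so code = 254.
V_rec = 0 + 254·0.00244141 = 0.62011719 V.
Error = 0.62078 − 0.62011719 = 0.000662812 V = 0.663 mV.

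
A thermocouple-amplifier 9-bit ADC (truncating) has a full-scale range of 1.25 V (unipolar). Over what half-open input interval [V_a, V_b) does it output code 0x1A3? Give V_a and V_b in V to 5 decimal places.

LSB = 1.25/2^9 = 2.441 mV.
Code 0x1A3 = 419 decimal.
V_a = V_low + 419·LSB = 1.02295 V; V_b = V_low + 420·LSB = 1.02539 V.

[1.02295 V, 1.02539 V)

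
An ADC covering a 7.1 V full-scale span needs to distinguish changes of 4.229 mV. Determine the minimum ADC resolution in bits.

Number of steps required ≥ 7.1 V / 4.229 mV = 1678.88.
Need 2^N ≥ 1678.88; 2^10 = 1024, 2^11 = 2048.
Minimum N = 11.

11 bits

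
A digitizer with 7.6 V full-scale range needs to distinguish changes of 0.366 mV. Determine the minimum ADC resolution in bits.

Number of steps required ≥ 7.6 V / 0.366 mV = 20765.03.
Need 2^N ≥ 20765.03; 2^14 = 16384, 2^15 = 32768.
Minimum N = 15.

15 bits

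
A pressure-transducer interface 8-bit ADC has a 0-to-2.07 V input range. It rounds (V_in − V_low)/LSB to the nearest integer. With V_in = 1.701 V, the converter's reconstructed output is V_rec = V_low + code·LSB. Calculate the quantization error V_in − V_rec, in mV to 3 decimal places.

2.953 mV

Step size: 2.07 V ÷ 2^8 = 8.086 mV.
(V_in − V_low)/LSB = (1.701 − 0)/0.00808594 = 210.3652 → code 210 (round).
Reconstructed: 1.6980469 V.
V_in − V_rec = 0.00295313 V = 2.953 mV.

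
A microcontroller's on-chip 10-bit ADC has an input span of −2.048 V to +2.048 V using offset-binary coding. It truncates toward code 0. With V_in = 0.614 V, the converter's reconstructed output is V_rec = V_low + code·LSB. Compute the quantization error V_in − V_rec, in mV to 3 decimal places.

LSB = 4.096/2^10 = 4.000 mV.
(V_in − V_low)/LSB = (0.614 − (−2.048))/0.004 = 665.5000 → code 665 (floor).
Reconstructed: 0.612 V.
V_in − V_rec = 0.002 V = 2.000 mV.

2.000 mV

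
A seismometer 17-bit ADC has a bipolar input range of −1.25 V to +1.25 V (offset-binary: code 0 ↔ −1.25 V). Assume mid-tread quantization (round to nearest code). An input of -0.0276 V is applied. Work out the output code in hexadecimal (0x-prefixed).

With 131072 levels over 2.5 V, one step is 19.07 µV.
Input sits at 64088.965 steps above V_low.
Round → code 64089.
In hexadecimal (0x-prefixed): 0xFA59.

code 0xFA59 (decimal 64089)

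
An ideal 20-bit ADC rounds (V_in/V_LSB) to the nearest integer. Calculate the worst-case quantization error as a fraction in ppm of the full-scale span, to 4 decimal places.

0.4768 ppm

Rounding → worst-case error = ½ LSB = V_FS/2^21, so 1e+06/2097152 = 0.476837 ppm of full scale.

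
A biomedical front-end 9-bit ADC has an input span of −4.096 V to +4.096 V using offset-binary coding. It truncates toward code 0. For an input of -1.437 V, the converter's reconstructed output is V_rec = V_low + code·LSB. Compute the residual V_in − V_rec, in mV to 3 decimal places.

Step size: 8.192 V ÷ 2^9 = 16.000 mV.
Scaled input = 166.1875 LSBs, so code = 166.
Code 166 maps back to (−4.096) + 166×0.016 V = -1.44 V.
Error = -1.437 − (−1.44) = 0.003 V = 3.000 mV.

3.000 mV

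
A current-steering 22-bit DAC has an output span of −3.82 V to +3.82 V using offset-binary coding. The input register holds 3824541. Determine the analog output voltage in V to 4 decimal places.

LSB = 7.64 V / 2^22 = 1.82 µV.
V_out = (−3.82) + 3824541 × 1.82152e-06 V = 3.14647 V.

3.1465 V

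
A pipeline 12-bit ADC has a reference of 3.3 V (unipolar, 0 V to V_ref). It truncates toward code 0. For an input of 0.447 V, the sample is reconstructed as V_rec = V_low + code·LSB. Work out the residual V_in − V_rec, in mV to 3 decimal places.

0.662 mV

Step size: 3.3 V ÷ 2^12 = 0.806 mV.
(V_in − V_low)/LSB = (0.447 − 0)/0.000805664 = 554.8218 → code 554 (floor).
V_rec = 0 + 554·0.000805664 = 0.44633789 V.
V_in − V_rec = 0.000662109 V = 0.662 mV.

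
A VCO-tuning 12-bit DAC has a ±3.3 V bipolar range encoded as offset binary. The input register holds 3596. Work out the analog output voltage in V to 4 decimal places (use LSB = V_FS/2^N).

2.4943 V

LSB = 6.6 V / 2^12 = 1.611 mV.
V_out = (−3.3) + 3596 × 0.00161133 V = 2.49434 V.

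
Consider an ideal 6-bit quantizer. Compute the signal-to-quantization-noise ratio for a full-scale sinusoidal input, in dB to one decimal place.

37.9 dB

SNR ≈ 6.02·N + 1.76 dB = 6.02·6 + 1.76 = 37.88 dB.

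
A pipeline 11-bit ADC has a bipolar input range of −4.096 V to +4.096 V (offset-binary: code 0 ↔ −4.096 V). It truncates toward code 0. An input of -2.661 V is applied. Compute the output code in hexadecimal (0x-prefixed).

LSB = 8.192 V / 2048 = 4.000 mV.
Input sits at 358.750 steps above V_low.
So the output code is 358.
In hexadecimal (0x-prefixed): 0x166.

code 0x166 (decimal 358)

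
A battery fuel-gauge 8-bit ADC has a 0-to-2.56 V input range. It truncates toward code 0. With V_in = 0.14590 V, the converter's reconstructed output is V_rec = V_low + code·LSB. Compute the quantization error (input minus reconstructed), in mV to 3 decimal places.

5.900 mV

LSB = 2.56/2^8 = 10.000 mV.
Scaled input = 14.5900 LSBs, so code = 14.
Reconstructed: 0.14 V.
Error = 0.14590 − 0.14 = 0.0059 V = 5.900 mV.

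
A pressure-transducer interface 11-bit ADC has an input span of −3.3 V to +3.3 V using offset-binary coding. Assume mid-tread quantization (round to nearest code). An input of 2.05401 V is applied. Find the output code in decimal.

code 1661

With 2048 levels over 6.6 V, one step is 3.223 mV.
(2.05401 − (−3.3)) / 0.00322266 = 1661.366 LSBs.
So the output code is 1661.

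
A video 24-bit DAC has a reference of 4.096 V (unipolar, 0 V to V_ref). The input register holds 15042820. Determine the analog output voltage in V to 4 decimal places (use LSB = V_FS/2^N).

3.6726 V

LSB = 4.096 V / 2^24 = 0.24 µV.
V_out = 0 + 15042820 × 2.44141e-07 V = 3.67256 V.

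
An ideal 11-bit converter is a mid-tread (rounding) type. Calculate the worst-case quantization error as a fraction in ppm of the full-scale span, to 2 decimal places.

244.14 ppm

Rounding → worst-case error = ½ LSB = V_FS/2^12, so 1e+06/4096 = 244.141 ppm of full scale.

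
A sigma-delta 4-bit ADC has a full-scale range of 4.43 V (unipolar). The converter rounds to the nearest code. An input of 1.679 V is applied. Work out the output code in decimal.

LSB = 4.43 V / 16 = 276.875 mV.
(V_in − V_low)/LSB = (1.679 − 0) / 0.276875 = 6.064.
Round → code 6.

code 6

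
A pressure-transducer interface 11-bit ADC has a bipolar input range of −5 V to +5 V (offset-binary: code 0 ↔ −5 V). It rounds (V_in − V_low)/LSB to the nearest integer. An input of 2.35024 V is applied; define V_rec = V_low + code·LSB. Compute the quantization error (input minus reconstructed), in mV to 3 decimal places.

1.607 mV

Step size: 10 V ÷ 2^11 = 4.883 mV.
Scaled input = 1505.3292 LSBs, so code = 1505.
Code 1505 maps back to (−5) + 1505×0.00488281 V = 2.3486328 V.
V_in − V_rec = 0.00160719 V = 1.607 mV.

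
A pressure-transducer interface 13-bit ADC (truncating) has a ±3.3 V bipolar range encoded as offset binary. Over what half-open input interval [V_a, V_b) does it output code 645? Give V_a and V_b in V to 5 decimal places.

[-2.78035 V, -2.77954 V)

LSB = 6.6/2^13 = 0.806 mV.
V_a = V_low + 645·LSB = -2.78035 V; V_b = V_low + 646·LSB = -2.77954 V.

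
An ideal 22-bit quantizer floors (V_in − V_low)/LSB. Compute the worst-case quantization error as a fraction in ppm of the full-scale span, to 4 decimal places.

Truncating → worst-case error = 1 LSB = V_FS/2^22, so 1e+06/4194304 = 0.238419 ppm of full scale.

0.2384 ppm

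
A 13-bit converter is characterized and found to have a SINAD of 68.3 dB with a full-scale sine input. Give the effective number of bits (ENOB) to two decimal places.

ENOB = (SINAD − 1.76) / 6.02 = (68.3 − 1.76)/6.02 = 11.053.

11.05 bits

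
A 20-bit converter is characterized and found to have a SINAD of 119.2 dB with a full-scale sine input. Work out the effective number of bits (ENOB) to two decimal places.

19.51 bits

ENOB = (SINAD − 1.76) / 6.02 = (119.2 − 1.76)/6.02 = 19.508.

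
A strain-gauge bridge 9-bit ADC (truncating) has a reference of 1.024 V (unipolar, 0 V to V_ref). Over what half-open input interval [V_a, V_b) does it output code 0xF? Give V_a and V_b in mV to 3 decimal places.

LSB = 1.024/2^9 = 2.000 mV.
Code 0xF = 15 decimal.
V_a = V_low + 15·LSB = 0.03 V; V_b = V_low + 16·LSB = 0.032 V.

[30.000 mV, 32.000 mV)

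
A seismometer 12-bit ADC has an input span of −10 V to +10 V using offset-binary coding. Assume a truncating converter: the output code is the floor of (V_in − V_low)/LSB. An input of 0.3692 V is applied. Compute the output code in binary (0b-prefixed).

Full-scale span = 20 V; LSB = 20/2^12 = 4.883 mV.
(0.3692 − (−10)) / 0.00488281 = 2123.612 LSBs.
Floor → code 2123.
In binary (0b-prefixed): 0b100001001011.

code 0b100001001011 (decimal 2123)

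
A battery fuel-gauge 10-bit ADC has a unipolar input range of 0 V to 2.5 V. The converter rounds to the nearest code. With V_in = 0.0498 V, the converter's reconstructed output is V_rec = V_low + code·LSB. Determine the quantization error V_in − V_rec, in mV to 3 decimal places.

0.972 mV

Step size: 2.5 V ÷ 2^10 = 2.441 mV.
(V_in − V_low)/LSB = (0.0498 − 0)/0.00244141 = 20.3981 → code 20 (round).
Reconstructed: 0.048828125 V.
V_in − V_rec = 0.000971875 V = 0.972 mV.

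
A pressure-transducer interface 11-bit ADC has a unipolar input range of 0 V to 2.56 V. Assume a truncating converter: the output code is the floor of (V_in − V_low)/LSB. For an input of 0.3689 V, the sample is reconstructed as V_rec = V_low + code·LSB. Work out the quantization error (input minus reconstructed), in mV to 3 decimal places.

Step size: 2.56 V ÷ 2^11 = 1.250 mV.
(V_in − V_low)/LSB = (0.3689 − 0)/0.00125 = 295.1200 → code 295 (floor).
V_rec = 0 + 295·0.00125 = 0.36875 V.
Error = 0.3689 − 0.36875 = 0.00015 V = 0.150 mV.

0.150 mV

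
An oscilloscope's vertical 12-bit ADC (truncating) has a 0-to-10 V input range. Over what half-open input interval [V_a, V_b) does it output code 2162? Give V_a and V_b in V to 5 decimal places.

[5.27832 V, 5.28076 V)

LSB = 10/2^12 = 2.441 mV.
V_a = V_low + 2162·LSB = 5.27832 V; V_b = V_low + 2163·LSB = 5.28076 V.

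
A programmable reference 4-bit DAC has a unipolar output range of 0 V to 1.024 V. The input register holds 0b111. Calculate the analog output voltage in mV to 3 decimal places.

448.000 mV

LSB = 1.024 V / 2^4 = 64.000 mV.
Code 0b111 = 7 decimal.
V_out = 0 + 7 × 0.064 V = 0.448 V.
= 448.000 mV.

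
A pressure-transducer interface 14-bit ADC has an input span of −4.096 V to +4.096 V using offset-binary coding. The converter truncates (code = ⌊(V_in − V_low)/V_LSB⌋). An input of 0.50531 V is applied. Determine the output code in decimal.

With 16384 levels over 8.192 V, one step is 0.500 mV.
(V_in − V_low)/LSB = (0.50531 − (−4.096)) / 0.0005 = 9202.620.
Floor → code 9202.

code 9202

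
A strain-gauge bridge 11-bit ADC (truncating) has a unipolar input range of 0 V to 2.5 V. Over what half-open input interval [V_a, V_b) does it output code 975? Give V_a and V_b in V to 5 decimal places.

[1.19019 V, 1.19141 V)

LSB = 2.5/2^11 = 1.221 mV.
V_a = V_low + 975·LSB = 1.19019 V; V_b = V_low + 976·LSB = 1.19141 V.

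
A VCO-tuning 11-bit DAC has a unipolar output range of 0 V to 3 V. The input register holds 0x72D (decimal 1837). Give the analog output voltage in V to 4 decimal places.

LSB = 3 V / 2^11 = 1.465 mV.
Code 0x72D = 1837 decimal.
V_out = 0 + 1837 × 0.00146484 V = 2.69092 V.

2.6909 V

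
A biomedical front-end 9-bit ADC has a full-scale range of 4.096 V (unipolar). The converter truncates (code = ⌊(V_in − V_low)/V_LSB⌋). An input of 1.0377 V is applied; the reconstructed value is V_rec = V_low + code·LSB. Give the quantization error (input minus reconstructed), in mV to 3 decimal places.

LSB = 4.096/2^9 = 8.000 mV.
(1.0377 − 0)/0.008 = 129.7125; ⌊·⌋ gives code 129.
Code 129 maps back to 0 + 129×0.008 V = 1.032 V.
Error = 1.0377 − 1.032 = 0.0057 V = 5.700 mV.

5.700 mV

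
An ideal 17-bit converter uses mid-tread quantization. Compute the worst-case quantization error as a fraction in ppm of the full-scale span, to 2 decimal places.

Rounding → worst-case error = ½ LSB = V_FS/2^18, so 1e+06/262144 = 3.8147 ppm of full scale.

3.81 ppm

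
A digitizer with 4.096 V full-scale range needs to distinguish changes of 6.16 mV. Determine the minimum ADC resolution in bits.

Number of steps required ≥ 4.096 V / 6.16 mV = 664.94.
Need 2^N ≥ 664.94; 2^9 = 512, 2^10 = 1024.
Minimum N = 10.

10 bits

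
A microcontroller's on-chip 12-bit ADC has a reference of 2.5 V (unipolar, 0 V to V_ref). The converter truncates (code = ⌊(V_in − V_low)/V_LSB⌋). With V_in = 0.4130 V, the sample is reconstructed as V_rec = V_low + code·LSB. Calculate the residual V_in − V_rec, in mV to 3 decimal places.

One LSB is 2.5 V / 4096 = 0.610 mV.
Scaled input = 676.6592 LSBs, so code = 676.
V_rec = 0 + 676·0.000610352 = 0.41259766 V.
V_in − V_rec = 0.000402344 V = 0.402 mV.

0.402 mV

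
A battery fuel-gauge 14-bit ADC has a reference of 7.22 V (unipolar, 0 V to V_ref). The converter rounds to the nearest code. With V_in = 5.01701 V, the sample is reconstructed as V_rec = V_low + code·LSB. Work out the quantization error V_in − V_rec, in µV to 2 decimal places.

One LSB is 7.22 V / 16384 = 440.67 µV.
Scaled input = 11384.8604 LSBs, so code = 11385.
Code 11385 maps back to 0 + 11385×0.000440674 V = 5.0170715 V.
V_in − V_rec = -6.15332e-05 V = -61.53 µV.

-61.53 µV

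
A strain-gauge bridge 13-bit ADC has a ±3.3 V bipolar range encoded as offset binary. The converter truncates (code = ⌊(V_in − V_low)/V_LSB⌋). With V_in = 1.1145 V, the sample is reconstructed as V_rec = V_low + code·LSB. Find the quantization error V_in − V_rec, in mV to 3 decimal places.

0.267 mV

Step size: 6.6 V ÷ 2^13 = 0.806 mV.
Scaled input = 5479.3309 LSBs, so code = 5479.
Code 5479 maps back to (−3.3) + 5479×0.000805664 V = 1.1142334 V.
V_in − V_rec = 0.000266602 V = 0.267 mV.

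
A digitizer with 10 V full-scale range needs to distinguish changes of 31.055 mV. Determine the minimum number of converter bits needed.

Number of steps required ≥ 10 V / 31.055 mV = 322.01.
Need 2^N ≥ 322.01; 2^8 = 256, 2^9 = 512.
Minimum N = 9.

9 bits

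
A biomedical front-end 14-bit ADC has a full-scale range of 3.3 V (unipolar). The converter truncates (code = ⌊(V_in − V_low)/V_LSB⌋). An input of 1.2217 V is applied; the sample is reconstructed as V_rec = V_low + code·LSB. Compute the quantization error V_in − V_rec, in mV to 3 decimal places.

One LSB is 3.3 V / 16384 = 201.42 µV.
(1.2217 − 0)/0.000201416 = 6065.5554; ⌊·⌋ gives code 6065.
Code 6065 maps back to 0 + 6065×0.000201416 V = 1.2215881 V.
Error = 1.2217 − 1.2215881 = 0.000111865 V = 0.112 mV.

0.112 mV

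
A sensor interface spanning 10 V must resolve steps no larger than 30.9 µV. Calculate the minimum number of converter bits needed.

19 bits

Number of steps required ≥ 10 V / 30.9 µV = 323624.60.
Need 2^N ≥ 323624.60; 2^18 = 262144, 2^19 = 524288.
Minimum N = 19.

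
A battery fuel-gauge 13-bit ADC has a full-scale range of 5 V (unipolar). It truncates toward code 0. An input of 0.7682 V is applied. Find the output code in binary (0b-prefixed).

Full-scale span = 5 V; LSB = 5/2^13 = 0.610 mV.
(V_in − V_low)/LSB = (0.7682 − 0) / 0.000610352 = 1258.619.
⌊·⌋(1258.619) = 1258.
In binary (0b-prefixed): 0b10011101010.

code 0b10011101010 (decimal 1258)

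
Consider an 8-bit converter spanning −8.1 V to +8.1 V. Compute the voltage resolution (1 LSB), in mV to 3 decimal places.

63.281 mV

Full-scale span = 16.2 V.
LSB = 16.2 / 2^8 = 16.2 / 256 = 0.0632812 V = 63.281 mV.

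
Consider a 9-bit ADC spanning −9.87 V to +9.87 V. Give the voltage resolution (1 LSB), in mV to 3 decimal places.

Full-scale span = 19.74 V.
LSB = 19.74 / 2^9 = 19.74 / 512 = 0.0385547 V = 38.555 mV.

38.555 mV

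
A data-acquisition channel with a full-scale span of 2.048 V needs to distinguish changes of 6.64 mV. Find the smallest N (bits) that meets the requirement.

Number of steps required ≥ 2.048 V / 6.64 mV = 308.43.
Need 2^N ≥ 308.43; 2^8 = 256, 2^9 = 512.
Minimum N = 9.

9 bits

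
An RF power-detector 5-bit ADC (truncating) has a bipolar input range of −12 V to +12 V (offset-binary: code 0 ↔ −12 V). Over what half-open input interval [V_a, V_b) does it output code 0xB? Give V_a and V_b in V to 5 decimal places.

LSB = 24/2^5 = 0.7500 V.
Code 0xB = 11 decimal.
V_a = V_low + 11·LSB = -3.75 V; V_b = V_low + 12·LSB = -3 V.

[-3.75000 V, -3.00000 V)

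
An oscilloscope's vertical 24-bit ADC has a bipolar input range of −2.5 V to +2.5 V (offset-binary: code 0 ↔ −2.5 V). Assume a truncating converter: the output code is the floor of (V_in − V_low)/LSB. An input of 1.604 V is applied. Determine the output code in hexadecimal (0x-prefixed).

With 16777216 levels over 5 V, one step is 0.30 µV.
Input sits at 13770738.893 steps above V_low.
Floor → code 13770738.
In hexadecimal (0x-prefixed): 0xD21FF2.

code 0xD21FF2 (decimal 13770738)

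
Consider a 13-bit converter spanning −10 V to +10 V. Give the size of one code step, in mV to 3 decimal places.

Full-scale span = 20 V.
LSB = 20 / 2^13 = 20 / 8192 = 0.00244141 V = 2.441 mV.

2.441 mV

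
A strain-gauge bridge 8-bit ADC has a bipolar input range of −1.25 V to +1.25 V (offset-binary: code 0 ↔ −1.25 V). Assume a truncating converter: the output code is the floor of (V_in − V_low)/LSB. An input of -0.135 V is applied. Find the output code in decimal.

code 114

With 256 levels over 2.5 V, one step is 9.766 mV.
Input sits at 114.176 steps above V_low.
Floor → code 114.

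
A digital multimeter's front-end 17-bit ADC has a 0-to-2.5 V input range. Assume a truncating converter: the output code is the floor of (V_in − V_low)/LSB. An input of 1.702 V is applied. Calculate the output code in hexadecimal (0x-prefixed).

code 0x15C91 (decimal 89233)

LSB = 2.5 V / 131072 = 19.07 µV.
(V_in − V_low)/LSB = (1.702 − 0) / 1.90735e-05 = 89233.818.
So the output code is 89233.
In hexadecimal (0x-prefixed): 0x15C91.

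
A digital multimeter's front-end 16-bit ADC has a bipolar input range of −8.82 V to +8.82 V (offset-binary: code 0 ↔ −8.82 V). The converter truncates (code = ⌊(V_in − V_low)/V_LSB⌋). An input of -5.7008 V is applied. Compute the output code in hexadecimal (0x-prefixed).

code 0x2D44 (decimal 11588)

With 65536 levels over 17.64 V, one step is 269.17 µV.
Input sits at 11588.429 steps above V_low.
Floor → code 11588.
In hexadecimal (0x-prefixed): 0x2D44.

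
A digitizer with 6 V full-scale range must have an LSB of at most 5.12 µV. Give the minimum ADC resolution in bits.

21 bits

Number of steps required ≥ 6 V / 5.12 µV = 1171875.00.
Need 2^N ≥ 1171875.00; 2^20 = 1048576, 2^21 = 2097152.
Minimum N = 21.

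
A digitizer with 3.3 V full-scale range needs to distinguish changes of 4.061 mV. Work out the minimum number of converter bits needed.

10 bits

Number of steps required ≥ 3.3 V / 4.061 mV = 812.61.
Need 2^N ≥ 812.61; 2^9 = 512, 2^10 = 1024.
Minimum N = 10.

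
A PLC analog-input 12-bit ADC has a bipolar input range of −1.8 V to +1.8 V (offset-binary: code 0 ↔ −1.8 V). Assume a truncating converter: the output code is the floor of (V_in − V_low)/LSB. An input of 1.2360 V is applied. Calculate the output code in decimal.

With 4096 levels over 3.6 V, one step is 0.879 mV.
(V_in − V_low)/LSB = (1.2360 − (−1.8)) / 0.000878906 = 3454.293.
Floor → code 3454.

code 3454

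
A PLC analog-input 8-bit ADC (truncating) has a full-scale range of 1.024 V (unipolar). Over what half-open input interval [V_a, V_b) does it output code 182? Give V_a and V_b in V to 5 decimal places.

LSB = 1.024/2^8 = 4.000 mV.
V_a = V_low + 182·LSB = 0.728 V; V_b = V_low + 183·LSB = 0.732 V.

[0.72800 V, 0.73200 V)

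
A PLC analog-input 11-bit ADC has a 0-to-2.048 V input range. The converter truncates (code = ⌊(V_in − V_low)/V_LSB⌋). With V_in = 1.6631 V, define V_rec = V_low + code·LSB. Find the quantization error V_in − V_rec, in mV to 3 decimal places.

0.100 mV

One LSB is 2.048 V / 2048 = 1.000 mV.
(1.6631 − 0)/0.001 = 1663.1000; ⌊·⌋ gives code 1663.
Code 1663 maps back to 0 + 1663×0.001 V = 1.663 V.
Error = 1.6631 − 1.663 = 0.0001 V = 0.100 mV.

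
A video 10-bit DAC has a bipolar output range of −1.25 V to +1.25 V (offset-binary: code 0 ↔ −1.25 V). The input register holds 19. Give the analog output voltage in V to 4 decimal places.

LSB = 2.5 V / 2^10 = 2.441 mV.
V_out = (−1.25) + 19 × 0.00244141 V = -1.20361 V.

-1.2036 V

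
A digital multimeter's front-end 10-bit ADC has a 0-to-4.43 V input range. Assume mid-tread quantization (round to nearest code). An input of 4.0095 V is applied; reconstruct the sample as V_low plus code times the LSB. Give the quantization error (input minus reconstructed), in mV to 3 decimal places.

-0.861 mV

One LSB is 4.43 V / 1024 = 4.326 mV.
(V_in − V_low)/LSB = (4.0095 − 0)/0.00432617 = 926.8009 → code 927 (round).
Code 927 maps back to 0 + 927×0.00432617 V = 4.0103613 V.
Difference: -0.000861328 V → -0.861 mV.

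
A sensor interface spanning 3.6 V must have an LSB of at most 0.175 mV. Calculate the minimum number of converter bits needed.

Number of steps required ≥ 3.6 V / 0.175 mV = 20571.43.
Need 2^N ≥ 20571.43; 2^14 = 16384, 2^15 = 32768.
Minimum N = 15.

15 bits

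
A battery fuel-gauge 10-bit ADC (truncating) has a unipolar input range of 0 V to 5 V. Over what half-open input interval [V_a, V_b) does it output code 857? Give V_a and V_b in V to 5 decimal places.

LSB = 5/2^10 = 4.883 mV.
V_a = V_low + 857·LSB = 4.18457 V; V_b = V_low + 858·LSB = 4.18945 V.

[4.18457 V, 4.18945 V)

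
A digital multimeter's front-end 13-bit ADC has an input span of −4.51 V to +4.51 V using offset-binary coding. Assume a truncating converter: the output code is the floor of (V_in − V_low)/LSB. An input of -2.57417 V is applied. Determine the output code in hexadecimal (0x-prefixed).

code 0x6DE (decimal 1758)

With 8192 levels over 9.02 V, one step is 1.101 mV.
Input sits at 1758.129 steps above V_low.
So the output code is 1758.
In hexadecimal (0x-prefixed): 0x6DE.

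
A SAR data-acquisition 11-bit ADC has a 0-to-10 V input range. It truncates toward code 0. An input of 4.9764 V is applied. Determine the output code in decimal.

code 1019

LSB = 10 V / 2048 = 4.883 mV.
(V_in − V_low)/LSB = (4.9764 − 0) / 0.00488281 = 1019.167.
Floor → code 1019.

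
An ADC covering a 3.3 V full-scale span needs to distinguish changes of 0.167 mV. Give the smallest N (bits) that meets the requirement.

15 bits

Number of steps required ≥ 3.3 V / 0.167 mV = 19760.48.
Need 2^N ≥ 19760.48; 2^14 = 16384, 2^15 = 32768.
Minimum N = 15.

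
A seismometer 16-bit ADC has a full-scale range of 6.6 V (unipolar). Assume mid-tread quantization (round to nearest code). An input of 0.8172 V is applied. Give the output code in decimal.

With 65536 levels over 6.6 V, one step is 100.71 µV.
(V_in − V_low)/LSB = (0.8172 − 0) / 0.000100708 = 8114.548.
Round → code 8115.

code 8115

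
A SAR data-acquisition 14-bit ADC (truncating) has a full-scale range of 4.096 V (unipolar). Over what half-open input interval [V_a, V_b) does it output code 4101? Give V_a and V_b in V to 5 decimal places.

LSB = 4.096/2^14 = 250.00 µV.
V_a = V_low + 4101·LSB = 1.02525 V; V_b = V_low + 4102·LSB = 1.0255 V.

[1.02525 V, 1.02550 V)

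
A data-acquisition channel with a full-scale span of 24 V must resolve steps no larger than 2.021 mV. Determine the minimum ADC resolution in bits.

Number of steps required ≥ 24 V / 2.021 mV = 11875.31.
Need 2^N ≥ 11875.31; 2^13 = 8192, 2^14 = 16384.
Minimum N = 14.

14 bits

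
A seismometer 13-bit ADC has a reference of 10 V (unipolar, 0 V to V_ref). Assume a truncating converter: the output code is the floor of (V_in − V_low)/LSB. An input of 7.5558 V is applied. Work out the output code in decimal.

With 8192 levels over 10 V, one step is 1.221 mV.
(7.5558 − 0) / 0.0012207 = 6189.711 LSBs.
So the output code is 6189.

code 6189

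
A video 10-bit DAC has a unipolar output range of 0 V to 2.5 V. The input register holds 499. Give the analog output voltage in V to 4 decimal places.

LSB = 2.5 V / 2^10 = 2.441 mV.
V_out = 0 + 499 × 0.00244141 V = 1.21826 V.

1.2183 V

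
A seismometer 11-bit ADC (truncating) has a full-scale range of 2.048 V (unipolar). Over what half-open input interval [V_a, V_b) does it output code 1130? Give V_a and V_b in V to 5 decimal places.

[1.13000 V, 1.13100 V)

LSB = 2.048/2^11 = 1.000 mV.
V_a = V_low + 1130·LSB = 1.13 V; V_b = V_low + 1131·LSB = 1.131 V.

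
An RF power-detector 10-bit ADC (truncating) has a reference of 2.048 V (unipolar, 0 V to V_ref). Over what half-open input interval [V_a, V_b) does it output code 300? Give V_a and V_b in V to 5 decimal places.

LSB = 2.048/2^10 = 2.000 mV.
V_a = V_low + 300·LSB = 0.6 V; V_b = V_low + 301·LSB = 0.602 V.

[0.60000 V, 0.60200 V)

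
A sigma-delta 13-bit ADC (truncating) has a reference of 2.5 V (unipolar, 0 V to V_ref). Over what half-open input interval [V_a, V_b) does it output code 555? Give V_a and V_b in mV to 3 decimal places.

[169.373 mV, 169.678 mV)

LSB = 2.5/2^13 = 305.18 µV.
V_a = V_low + 555·LSB = 0.169373 V; V_b = V_low + 556·LSB = 0.169678 V.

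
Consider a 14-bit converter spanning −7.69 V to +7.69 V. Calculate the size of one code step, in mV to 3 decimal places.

Full-scale span = 15.38 V.
LSB = 15.38 / 2^14 = 15.38 / 16384 = 0.000938721 V = 0.939 mV.

0.939 mV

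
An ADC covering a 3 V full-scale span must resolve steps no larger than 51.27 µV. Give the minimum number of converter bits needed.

Number of steps required ≥ 3 V / 51.27 µV = 58513.75.
Need 2^N ≥ 58513.75; 2^15 = 32768, 2^16 = 65536.
Minimum N = 16.

16 bits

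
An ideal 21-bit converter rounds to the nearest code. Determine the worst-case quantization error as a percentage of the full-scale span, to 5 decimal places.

Rounding → worst-case error = ½ LSB = V_FS/2^22, so 100/4194304 = 2.38419e-05 % of full scale.

0.00002 %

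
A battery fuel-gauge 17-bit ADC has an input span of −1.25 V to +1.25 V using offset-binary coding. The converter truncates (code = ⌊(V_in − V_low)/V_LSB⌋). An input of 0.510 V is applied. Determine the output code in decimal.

code 92274

LSB = 2.5 V / 131072 = 19.07 µV.
(V_in − V_low)/LSB = (0.510 − (−1.25)) / 1.90735e-05 = 92274.688.
Floor → code 92274.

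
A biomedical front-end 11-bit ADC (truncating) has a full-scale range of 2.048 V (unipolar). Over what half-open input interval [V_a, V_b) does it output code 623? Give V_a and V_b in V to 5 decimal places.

LSB = 2.048/2^11 = 1.000 mV.
V_a = V_low + 623·LSB = 0.623 V; V_b = V_low + 624·LSB = 0.624 V.

[0.62300 V, 0.62400 V)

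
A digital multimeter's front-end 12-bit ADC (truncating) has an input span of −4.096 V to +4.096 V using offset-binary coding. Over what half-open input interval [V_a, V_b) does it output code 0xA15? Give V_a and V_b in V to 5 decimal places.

LSB = 8.192/2^12 = 2.000 mV.
Code 0xA15 = 2581 decimal.
V_a = V_low + 2581·LSB = 1.066 V; V_b = V_low + 2582·LSB = 1.068 V.

[1.06600 V, 1.06800 V)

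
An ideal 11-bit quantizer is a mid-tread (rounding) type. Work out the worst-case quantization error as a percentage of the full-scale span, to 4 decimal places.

0.0244 %

Rounding → worst-case error = ½ LSB = V_FS/2^12, so 100/4096 = 0.0244141 % of full scale.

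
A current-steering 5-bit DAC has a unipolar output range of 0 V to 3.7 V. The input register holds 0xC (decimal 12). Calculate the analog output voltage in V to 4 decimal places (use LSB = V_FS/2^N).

1.3875 V

LSB = 3.7 V / 2^5 = 115.625 mV.
Code 0xC = 12 decimal.
V_out = 0 + 12 × 0.115625 V = 1.3875 V.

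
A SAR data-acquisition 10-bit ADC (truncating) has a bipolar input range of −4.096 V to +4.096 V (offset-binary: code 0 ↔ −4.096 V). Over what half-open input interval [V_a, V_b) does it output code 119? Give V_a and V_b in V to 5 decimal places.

[-3.14400 V, -3.13600 V)

LSB = 8.192/2^10 = 8.000 mV.
V_a = V_low + 119·LSB = -3.144 V; V_b = V_low + 120·LSB = -3.136 V.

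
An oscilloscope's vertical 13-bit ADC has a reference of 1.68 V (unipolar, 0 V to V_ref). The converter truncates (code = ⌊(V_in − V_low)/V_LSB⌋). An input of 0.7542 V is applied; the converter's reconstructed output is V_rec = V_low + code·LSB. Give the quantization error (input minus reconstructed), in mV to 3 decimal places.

One LSB is 1.68 V / 8192 = 205.08 µV.
(V_in − V_low)/LSB = (0.7542 − 0)/0.000205078 = 3677.6229 → code 3677 (floor).
V_rec = 0 + 3677·0.000205078 = 0.75407227 V.
V_in − V_rec = 0.000127734 V = 0.128 mV.

0.128 mV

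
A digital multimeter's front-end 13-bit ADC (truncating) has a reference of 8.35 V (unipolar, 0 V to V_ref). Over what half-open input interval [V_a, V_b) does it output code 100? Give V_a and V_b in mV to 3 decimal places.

[101.929 mV, 102.948 mV)

LSB = 8.35/2^13 = 1.019 mV.
V_a = V_low + 100·LSB = 0.101929 V; V_b = V_low + 101·LSB = 0.102948 V.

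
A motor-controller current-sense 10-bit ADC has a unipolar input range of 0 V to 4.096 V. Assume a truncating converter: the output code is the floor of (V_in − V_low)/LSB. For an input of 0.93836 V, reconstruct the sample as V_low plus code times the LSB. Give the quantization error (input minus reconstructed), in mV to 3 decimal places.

Step size: 4.096 V ÷ 2^10 = 4.000 mV.
(V_in − V_low)/LSB = (0.93836 − 0)/0.004 = 234.5900 → code 234 (floor).
Code 234 maps back to 0 + 234×0.004 V = 0.936 V.
V_in − V_rec = 0.00236 V = 2.360 mV.

2.360 mV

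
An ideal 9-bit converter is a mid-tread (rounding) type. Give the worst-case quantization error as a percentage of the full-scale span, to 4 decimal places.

Rounding → worst-case error = ½ LSB = V_FS/2^10, so 100/1024 = 0.0976562 % of full scale.

0.0977 %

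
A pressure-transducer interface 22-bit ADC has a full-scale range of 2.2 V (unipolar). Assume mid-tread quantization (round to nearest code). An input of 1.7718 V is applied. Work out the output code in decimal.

LSB = 2.2 V / 4194304 = 0.52 µV.
Input sits at 3377939.921 steps above V_low.
So the output code is 3377940.

code 3377940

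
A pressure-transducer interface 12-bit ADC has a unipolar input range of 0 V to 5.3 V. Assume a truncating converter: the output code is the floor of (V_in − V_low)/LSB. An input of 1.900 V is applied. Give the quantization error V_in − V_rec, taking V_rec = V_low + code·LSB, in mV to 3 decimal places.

LSB = 5.3/2^12 = 1.294 mV.
(1.900 − 0)/0.00129395 = 1468.3774; ⌊·⌋ gives code 1468.
Code 1468 maps back to 0 + 1468×0.00129395 V = 1.8995117 V.
V_in − V_rec = 0.000488281 V = 0.488 mV.

0.488 mV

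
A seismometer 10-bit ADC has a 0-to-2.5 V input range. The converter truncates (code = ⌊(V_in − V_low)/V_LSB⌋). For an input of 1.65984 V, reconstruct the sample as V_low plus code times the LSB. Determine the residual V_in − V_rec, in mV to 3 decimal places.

One LSB is 2.5 V / 1024 = 2.441 mV.
(V_in − V_low)/LSB = (1.65984 − 0)/0.00244141 = 679.8705 → code 679 (floor).
Code 679 maps back to 0 + 679×0.00244141 V = 1.6577148 V.
V_in − V_rec = 0.00212516 V = 2.125 mV.

2.125 mV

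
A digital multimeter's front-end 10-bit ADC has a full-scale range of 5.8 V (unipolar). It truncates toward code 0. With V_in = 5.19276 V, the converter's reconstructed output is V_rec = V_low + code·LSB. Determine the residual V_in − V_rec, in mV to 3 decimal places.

One LSB is 5.8 V / 1024 = 5.664 mV.
Scaled input = 916.7907 LSBs, so code = 916.
V_rec = 0 + 916·0.00566406 = 5.1882813 V.
Error = 5.19276 − 5.1882813 = 0.00447875 V = 4.479 mV.

4.479 mV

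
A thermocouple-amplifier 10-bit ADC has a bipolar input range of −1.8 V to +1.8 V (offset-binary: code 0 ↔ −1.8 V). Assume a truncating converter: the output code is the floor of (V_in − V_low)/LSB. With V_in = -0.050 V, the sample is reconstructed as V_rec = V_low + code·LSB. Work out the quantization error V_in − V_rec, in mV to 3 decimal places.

One LSB is 3.6 V / 1024 = 3.516 mV.
Scaled input = 497.7778 LSBs, so code = 497.
Code 497 maps back to (−1.8) + 497×0.00351563 V = -0.052734375 V.
V_in − V_rec = 0.00273437 V = 2.734 mV.

2.734 mV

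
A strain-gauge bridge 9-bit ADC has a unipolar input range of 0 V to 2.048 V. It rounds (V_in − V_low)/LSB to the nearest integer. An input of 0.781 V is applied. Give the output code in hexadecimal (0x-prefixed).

code 0xC3 (decimal 195)

With 512 levels over 2.048 V, one step is 4.000 mV.
Input sits at 195.250 steps above V_low.
round(195.250) = 195.
In hexadecimal (0x-prefixed): 0xC3.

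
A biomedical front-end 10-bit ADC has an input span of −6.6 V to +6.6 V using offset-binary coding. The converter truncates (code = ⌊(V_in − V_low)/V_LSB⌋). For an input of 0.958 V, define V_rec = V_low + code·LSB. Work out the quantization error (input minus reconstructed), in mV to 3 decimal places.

Step size: 13.2 V ÷ 2^10 = 12.891 mV.
Scaled input = 586.3176 LSBs, so code = 586.
Code 586 maps back to (−6.6) + 586×0.0128906 V = 0.95390625 V.
Difference: 0.00409375 V → 4.094 mV.

4.094 mV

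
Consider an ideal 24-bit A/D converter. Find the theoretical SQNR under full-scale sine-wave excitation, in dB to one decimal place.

146.2 dB

SNR ≈ 6.02·N + 1.76 dB = 6.02·24 + 1.76 = 146.24 dB.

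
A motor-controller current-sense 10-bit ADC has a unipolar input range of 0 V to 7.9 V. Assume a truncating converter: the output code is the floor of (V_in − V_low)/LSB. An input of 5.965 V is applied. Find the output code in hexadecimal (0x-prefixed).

code 0x305 (decimal 773)

Full-scale span = 7.9 V; LSB = 7.9/2^10 = 7.715 mV.
(V_in − V_low)/LSB = (5.965 − 0) / 0.00771484 = 773.185.
Floor → code 773.
In hexadecimal (0x-prefixed): 0x305.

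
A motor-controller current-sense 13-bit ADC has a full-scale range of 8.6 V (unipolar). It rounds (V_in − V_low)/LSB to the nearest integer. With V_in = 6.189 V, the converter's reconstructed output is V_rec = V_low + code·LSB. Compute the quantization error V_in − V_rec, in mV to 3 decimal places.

LSB = 8.6/2^13 = 1.050 mV.
(6.189 − 0)/0.0010498 = 5895.3823; round gives code 5895.
Code 5895 maps back to 0 + 5895×0.0010498 V = 6.1885986 V.
V_in − V_rec = 0.000401367 V = 0.401 mV.

0.401 mV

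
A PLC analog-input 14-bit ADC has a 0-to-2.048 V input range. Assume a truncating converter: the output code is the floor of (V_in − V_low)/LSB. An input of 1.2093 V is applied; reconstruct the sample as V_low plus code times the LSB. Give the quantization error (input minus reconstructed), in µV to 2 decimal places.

One LSB is 2.048 V / 16384 = 125.00 µV.
Scaled input = 9674.4000 LSBs, so code = 9674.
V_rec = 0 + 9674·0.000125 = 1.20925 V.
V_in − V_rec = 5e-05 V = 50.00 µV.

50.00 µV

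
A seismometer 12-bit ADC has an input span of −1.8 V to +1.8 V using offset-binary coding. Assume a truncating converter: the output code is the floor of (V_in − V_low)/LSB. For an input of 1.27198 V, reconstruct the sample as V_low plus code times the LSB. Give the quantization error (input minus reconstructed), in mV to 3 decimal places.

Step size: 3.6 V ÷ 2^12 = 0.879 mV.
(V_in − V_low)/LSB = (1.27198 − (−1.8))/0.000878906 = 3495.2306 → code 3495 (floor).
V_rec = (−1.8) + 3495·0.000878906 = 1.2717773 V.
V_in − V_rec = 0.000202656 V = 0.203 mV.

0.203 mV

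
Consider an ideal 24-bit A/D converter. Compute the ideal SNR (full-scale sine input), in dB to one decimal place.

SNR ≈ 6.02·N + 1.76 dB = 6.02·24 + 1.76 = 146.24 dB.

146.2 dB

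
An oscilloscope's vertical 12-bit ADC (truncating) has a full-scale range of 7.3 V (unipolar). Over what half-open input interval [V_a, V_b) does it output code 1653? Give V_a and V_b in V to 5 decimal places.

LSB = 7.3/2^12 = 1.782 mV.
V_a = V_low + 1653·LSB = 2.94602 V; V_b = V_low + 1654·LSB = 2.9478 V.

[2.94602 V, 2.94780 V)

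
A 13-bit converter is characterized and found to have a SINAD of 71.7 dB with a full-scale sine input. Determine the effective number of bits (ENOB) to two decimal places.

11.62 bits

ENOB = (SINAD − 1.76) / 6.02 = (71.7 − 1.76)/6.02 = 11.618.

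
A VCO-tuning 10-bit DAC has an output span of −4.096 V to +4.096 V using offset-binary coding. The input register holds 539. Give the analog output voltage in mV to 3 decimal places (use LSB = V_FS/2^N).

LSB = 8.192 V / 2^10 = 8.000 mV.
V_out = (−4.096) + 539 × 0.008 V = 0.216 V.
= 216.000 mV.

216.000 mV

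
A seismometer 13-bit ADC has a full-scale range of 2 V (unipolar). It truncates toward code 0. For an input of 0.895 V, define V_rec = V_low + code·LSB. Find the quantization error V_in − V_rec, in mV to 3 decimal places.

LSB = 2/2^13 = 244.14 µV.
Scaled input = 3665.9200 LSBs, so code = 3665.
V_rec = 0 + 3665·0.000244141 = 0.89477539 V.
V_in − V_rec = 0.000224609 V = 0.225 mV.

0.225 mV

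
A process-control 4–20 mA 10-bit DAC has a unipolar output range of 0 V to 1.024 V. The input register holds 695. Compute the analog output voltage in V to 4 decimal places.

LSB = 1.024 V / 2^10 = 1.000 mV.
V_out = 0 + 695 × 0.001 V = 0.695 V.

0.6950 V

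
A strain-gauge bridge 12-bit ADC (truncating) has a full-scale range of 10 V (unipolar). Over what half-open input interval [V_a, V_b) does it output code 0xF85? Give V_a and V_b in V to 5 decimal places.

[9.69971 V, 9.70215 V)

LSB = 10/2^12 = 2.441 mV.
Code 0xF85 = 3973 decimal.
V_a = V_low + 3973·LSB = 9.69971 V; V_b = V_low + 3974·LSB = 9.70215 V.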